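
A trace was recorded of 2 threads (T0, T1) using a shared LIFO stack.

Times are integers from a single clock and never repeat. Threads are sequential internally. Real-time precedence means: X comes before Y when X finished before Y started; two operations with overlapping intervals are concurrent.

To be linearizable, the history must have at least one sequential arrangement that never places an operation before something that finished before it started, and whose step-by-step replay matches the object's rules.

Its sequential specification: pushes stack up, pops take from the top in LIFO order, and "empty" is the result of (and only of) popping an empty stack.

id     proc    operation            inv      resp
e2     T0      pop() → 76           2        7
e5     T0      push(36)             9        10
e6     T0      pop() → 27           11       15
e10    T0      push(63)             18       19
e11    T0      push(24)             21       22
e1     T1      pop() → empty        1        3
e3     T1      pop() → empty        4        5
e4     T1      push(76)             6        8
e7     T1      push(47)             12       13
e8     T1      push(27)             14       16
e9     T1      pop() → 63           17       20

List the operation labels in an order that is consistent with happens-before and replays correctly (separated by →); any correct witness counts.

e1 → e3 → e4 → e2 → e5 → e7 → e8 → e6 → e10 → e9 → e11

after step 1 (e1 pop() → empty): stack <>
after step 2 (e3 pop() → empty): stack <>
after step 3 (e4 push(76)): stack <76>
after step 4 (e2 pop() → 76): stack <>
after step 5 (e5 push(36)): stack <36>
after step 6 (e7 push(47)): stack <36,47>
after step 7 (e8 push(27)): stack <36,47,27>
after step 8 (e6 pop() → 27): stack <36,47>
after step 9 (e10 push(63)): stack <36,47,63>
after step 10 (e9 pop() → 63): stack <36,47>
after step 11 (e11 push(24)): stack <36,47,24>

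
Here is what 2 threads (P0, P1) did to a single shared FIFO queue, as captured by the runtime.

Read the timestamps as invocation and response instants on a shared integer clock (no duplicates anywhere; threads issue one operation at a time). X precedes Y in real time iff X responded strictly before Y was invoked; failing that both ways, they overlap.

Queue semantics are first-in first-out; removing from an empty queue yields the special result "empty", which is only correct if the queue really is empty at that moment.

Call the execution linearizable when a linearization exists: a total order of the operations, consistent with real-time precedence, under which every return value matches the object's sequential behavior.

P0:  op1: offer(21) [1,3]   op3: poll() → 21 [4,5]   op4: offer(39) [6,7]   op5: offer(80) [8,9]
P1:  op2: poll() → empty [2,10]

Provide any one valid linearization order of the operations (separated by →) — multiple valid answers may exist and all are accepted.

after step 1 (op1 offer(21)): queue <21>
after step 2 (op3 poll() → 21): queue <>
after step 3 (op2 poll() → empty): queue <>
after step 4 (op4 offer(39)): queue <39>
after step 5 (op5 offer(80)): queue <39,80>

op1 → op3 → op2 → op4 → op5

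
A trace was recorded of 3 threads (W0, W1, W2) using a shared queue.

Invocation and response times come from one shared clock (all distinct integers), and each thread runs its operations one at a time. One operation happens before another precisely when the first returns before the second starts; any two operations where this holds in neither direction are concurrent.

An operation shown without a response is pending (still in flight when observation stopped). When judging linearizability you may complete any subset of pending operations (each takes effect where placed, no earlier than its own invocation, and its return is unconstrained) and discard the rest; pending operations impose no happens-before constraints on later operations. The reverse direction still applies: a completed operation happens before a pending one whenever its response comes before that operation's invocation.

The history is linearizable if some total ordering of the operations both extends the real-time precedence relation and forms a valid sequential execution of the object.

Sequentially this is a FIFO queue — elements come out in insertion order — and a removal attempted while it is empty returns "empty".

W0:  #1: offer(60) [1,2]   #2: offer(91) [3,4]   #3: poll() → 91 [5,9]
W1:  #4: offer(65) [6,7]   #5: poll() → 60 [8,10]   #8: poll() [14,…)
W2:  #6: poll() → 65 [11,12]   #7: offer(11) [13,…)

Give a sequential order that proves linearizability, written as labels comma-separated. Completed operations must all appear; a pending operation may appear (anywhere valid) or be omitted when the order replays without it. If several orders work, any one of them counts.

#1, #2, #4, #5, #3, #6

after step 1 (#1 offer(60)): queue <60>
after step 2 (#2 offer(91)): queue <60,91>
after step 3 (#4 offer(65)): queue <60,91,65>
after step 4 (#5 poll() → 60): queue <91,65>
after step 5 (#3 poll() → 91): queue <65>
after step 6 (#6 poll() → 65): queue <>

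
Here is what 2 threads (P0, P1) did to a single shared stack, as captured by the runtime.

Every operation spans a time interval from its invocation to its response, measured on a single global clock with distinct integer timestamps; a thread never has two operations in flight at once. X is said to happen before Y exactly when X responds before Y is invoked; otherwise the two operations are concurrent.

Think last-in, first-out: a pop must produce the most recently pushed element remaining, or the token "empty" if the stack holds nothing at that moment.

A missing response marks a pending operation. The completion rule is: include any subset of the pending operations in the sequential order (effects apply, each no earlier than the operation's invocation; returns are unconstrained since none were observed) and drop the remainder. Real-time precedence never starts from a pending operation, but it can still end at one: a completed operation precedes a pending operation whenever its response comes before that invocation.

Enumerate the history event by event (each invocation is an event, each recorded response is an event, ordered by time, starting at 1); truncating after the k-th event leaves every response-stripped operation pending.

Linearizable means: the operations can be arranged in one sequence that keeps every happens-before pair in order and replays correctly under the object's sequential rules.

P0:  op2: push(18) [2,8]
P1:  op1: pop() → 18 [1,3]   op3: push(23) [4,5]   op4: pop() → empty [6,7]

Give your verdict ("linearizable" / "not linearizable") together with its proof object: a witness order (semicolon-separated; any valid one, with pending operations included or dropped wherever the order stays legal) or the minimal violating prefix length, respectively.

already the first 7 events (up to op4's response at time 7) admit no linearization; the first 6 still do
one real-time candidate order over the 3 completed operations — the stack replay rejects it
completion choices over the 1 pending operation (op2) were checked; none helps
sample order op1, op3, op4 (pending dropped) stalls at step 1 — op1 pop() → 18 has no legal effect

not linearizable — minimal violating prefix: 7 events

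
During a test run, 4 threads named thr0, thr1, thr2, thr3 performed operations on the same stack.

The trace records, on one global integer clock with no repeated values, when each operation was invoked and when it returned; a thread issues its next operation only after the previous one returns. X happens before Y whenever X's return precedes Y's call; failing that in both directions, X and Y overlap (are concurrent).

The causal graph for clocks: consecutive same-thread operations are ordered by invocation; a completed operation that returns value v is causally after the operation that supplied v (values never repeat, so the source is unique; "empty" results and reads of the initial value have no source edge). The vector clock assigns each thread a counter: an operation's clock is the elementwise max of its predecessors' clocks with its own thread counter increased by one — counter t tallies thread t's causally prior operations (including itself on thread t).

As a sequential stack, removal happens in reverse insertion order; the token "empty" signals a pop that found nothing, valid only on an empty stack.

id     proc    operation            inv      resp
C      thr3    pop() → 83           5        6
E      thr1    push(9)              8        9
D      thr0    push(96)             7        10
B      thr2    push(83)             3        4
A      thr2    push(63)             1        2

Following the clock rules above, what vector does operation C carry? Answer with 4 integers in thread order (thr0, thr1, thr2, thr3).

invoked at 1, A has no predecessors; its own thr2 bump gives (0, 0, 1, 0)
invoked at 8, E has no predecessors; its own thr1 bump gives (0, 1, 0, 0)
invoked at 7, D has no predecessors; its own thr0 bump gives (1, 0, 0, 0)
invoked at 3, B merges VC(A)=(0, 0, 1, 0) and bumps thr2's slot → (0, 0, 2, 0)
invoked at 5, C merges VC(B)=(0, 0, 2, 0) and bumps thr3's slot → (0, 0, 2, 1)
target: VC(C) = (0, 0, 2, 1)

(0, 0, 2, 1)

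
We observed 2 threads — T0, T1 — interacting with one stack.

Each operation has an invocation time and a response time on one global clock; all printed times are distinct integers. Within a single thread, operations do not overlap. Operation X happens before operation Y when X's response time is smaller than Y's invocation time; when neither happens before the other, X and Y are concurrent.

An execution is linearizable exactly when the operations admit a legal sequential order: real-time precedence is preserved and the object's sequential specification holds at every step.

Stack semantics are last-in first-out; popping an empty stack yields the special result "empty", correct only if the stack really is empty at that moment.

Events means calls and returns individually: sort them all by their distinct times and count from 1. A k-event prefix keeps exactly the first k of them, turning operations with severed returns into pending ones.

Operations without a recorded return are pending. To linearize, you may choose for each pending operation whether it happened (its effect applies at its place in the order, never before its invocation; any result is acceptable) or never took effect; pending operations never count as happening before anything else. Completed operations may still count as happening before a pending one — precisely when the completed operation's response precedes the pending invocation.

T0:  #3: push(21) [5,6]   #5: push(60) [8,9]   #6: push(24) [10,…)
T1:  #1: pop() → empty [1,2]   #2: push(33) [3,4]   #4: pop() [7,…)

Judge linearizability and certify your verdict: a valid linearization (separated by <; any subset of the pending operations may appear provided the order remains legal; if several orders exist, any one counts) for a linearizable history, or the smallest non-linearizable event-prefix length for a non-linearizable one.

step 1: #1 pop() → empty — stack <>
step 2: #2 push(33) — stack <33>
step 3: #3 push(21) — stack <33,21>
step 4: #4 pop() (pending, included) — stack <33>
step 5: #5 push(60) — stack <33,60>

linearizable — witness: #1 < #2 < #3 < #4 < #5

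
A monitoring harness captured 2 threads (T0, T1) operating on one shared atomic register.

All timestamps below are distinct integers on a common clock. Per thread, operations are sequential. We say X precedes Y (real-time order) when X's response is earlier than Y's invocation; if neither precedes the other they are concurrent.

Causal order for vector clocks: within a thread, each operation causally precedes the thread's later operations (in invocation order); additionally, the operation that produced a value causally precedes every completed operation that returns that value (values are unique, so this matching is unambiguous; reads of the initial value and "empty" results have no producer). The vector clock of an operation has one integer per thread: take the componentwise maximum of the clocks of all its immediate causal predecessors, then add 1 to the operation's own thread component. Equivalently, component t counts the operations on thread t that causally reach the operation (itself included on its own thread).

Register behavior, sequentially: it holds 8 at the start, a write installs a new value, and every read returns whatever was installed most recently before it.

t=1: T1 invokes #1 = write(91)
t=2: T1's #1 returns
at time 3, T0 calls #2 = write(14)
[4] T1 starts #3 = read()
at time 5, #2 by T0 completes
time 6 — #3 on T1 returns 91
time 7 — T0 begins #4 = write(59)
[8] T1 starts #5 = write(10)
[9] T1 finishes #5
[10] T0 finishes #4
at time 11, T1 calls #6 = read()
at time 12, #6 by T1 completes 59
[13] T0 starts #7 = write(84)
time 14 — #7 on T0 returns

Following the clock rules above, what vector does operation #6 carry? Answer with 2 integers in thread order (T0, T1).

(2, 4)

root op #1, invoked 1: fresh clock plus T1's own tick → (0, 1)
root op #2, invoked 3: fresh clock plus T0's own tick → (1, 0)
merge at #3 (invoked 4): VC(#1)=(0, 1), own-thread bump on T1 → (0, 2)
merge at #4 (invoked 7): VC(#2)=(1, 0), own-thread bump on T0 → (2, 0)
merge at #5 (invoked 8): VC(#3)=(0, 2), own-thread bump on T1 → (0, 3)
merge at #7 (invoked 13): VC(#4)=(2, 0), own-thread bump on T0 → (3, 0)
merge at #6 (invoked 11): VC(#4)=(2, 0), VC(#5)=(0, 3), own-thread bump on T1 → (2, 4)
target: VC(#6) = (2, 4)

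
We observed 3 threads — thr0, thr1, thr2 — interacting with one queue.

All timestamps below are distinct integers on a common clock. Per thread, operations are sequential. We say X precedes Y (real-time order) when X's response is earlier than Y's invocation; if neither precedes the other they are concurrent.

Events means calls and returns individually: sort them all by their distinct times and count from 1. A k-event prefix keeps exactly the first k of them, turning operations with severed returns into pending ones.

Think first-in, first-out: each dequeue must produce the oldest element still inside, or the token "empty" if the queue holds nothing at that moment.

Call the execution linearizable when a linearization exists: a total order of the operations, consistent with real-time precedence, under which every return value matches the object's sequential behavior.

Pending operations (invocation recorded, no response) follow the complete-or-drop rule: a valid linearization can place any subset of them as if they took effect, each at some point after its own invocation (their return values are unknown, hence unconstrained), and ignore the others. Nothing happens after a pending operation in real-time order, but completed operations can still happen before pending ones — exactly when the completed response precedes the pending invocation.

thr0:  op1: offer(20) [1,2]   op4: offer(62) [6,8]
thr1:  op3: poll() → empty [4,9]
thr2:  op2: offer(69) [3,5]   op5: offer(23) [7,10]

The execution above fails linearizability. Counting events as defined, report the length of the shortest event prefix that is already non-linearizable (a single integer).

9

one valid order for events 1..8 is op1, op2, op3, op4:
step 1: op1 offer(20) — queue <20>
step 2: op2 offer(69) — queue <20,69>
step 3: op3 poll() (pending, included) — queue <69>
step 4: op4 offer(62) — queue <69,62>
event 9 — op3's response, time 9 — after it, nothing linearizes
no completion choice of the 1 pending operation (op5) rescues it — every subset was tried
sample order op1, op2, op3, op4 (pending dropped) stalls at step 3 — op3 poll() → empty has no legal effect
sample order op1, op2, op4, op3 (pending dropped) stalls at step 4 — op3 poll() → empty has no legal effect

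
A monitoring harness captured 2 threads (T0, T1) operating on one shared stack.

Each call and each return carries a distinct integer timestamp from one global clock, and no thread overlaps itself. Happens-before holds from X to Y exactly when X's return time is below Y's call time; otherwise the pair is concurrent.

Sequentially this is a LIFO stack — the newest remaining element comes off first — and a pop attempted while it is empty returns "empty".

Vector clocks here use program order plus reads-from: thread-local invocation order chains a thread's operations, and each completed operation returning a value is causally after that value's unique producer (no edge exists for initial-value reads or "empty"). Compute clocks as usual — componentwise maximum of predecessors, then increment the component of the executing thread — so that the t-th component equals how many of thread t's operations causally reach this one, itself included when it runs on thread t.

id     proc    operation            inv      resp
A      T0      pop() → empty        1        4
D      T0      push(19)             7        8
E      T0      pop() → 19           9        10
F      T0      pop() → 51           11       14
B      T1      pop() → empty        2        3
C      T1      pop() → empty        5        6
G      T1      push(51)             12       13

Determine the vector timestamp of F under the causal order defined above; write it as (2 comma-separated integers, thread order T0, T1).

VC(B, invoked at 2): no causal predecessors; +1 on T1 → (0, 1)
VC(A, invoked at 1): no causal predecessors; +1 on T0 → (1, 0)
invoked at 5, C merges VC(B)=(0, 1) and bumps T1's slot → (0, 2)
invoked at 7, D merges VC(A)=(1, 0) and bumps T0's slot → (2, 0)
invoked at 12, G merges VC(C)=(0, 2) and bumps T1's slot → (0, 3)
invoked at 9, E merges VC(D)=(2, 0) and bumps T0's slot → (3, 0)
invoked at 11, F merges VC(E)=(3, 0), VC(G)=(0, 3) and bumps T0's slot → (4, 3)
target: VC(F) = (4, 3)

(4, 3)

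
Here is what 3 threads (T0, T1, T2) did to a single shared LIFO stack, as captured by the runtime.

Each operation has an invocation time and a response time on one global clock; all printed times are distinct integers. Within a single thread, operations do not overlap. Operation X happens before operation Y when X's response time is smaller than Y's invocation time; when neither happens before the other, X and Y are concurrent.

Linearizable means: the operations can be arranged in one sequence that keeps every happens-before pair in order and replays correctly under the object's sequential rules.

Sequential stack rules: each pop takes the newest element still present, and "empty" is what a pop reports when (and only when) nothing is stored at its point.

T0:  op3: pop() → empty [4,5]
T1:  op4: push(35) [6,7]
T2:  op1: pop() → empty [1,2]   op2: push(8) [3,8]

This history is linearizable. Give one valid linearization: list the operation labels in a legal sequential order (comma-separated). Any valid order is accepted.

1. op1 pop() → empty, leaving stack <>
2. op3 pop() → empty, leaving stack <>
3. op2 push(8), leaving stack <8>
4. op4 push(35), leaving stack <8,35>

op1, op3, op2, op4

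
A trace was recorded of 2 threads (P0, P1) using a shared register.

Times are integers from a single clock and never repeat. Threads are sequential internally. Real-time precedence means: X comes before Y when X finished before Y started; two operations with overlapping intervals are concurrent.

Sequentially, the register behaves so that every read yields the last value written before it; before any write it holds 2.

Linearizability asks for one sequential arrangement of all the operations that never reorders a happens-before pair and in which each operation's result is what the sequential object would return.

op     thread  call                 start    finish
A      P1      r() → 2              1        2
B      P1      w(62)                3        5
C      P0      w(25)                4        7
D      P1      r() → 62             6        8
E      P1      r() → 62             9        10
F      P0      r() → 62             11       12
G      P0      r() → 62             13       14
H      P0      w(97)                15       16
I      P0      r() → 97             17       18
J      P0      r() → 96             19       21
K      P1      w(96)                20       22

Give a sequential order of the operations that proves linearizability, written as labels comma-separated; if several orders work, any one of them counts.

1. A r() → 2, leaving value 2
2. C w(25), leaving value 25
3. B w(62), leaving value 62
4. D r() → 62, leaving value 62
5. E r() → 62, leaving value 62
6. F r() → 62, leaving value 62
7. G r() → 62, leaving value 62
8. H w(97), leaving value 97
9. I r() → 97, leaving value 97
10. K w(96), leaving value 96
11. J r() → 96, leaving value 96

A, C, B, D, E, F, G, H, I, K, J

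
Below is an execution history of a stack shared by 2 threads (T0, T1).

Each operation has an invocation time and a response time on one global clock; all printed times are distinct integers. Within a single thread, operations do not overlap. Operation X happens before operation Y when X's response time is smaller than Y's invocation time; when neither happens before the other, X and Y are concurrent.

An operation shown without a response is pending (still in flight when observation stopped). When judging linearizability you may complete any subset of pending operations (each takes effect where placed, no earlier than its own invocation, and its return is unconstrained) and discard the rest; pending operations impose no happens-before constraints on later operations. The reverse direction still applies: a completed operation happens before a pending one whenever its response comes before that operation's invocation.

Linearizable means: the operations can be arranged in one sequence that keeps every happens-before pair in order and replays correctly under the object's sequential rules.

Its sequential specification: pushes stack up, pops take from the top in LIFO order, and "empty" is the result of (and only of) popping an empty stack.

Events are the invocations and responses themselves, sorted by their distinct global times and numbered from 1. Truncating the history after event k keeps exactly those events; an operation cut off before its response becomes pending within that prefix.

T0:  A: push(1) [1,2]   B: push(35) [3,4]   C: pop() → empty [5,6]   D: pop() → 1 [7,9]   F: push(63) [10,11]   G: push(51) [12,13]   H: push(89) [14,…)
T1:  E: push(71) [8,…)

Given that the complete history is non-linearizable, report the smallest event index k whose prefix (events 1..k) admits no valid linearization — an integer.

events 1..5 are still linearizable — one witness is A, B:
step 1: A push(1) — stack <1>
step 2: B push(35) — stack <1,35>
event 6 — C's response, time 6 — after it, nothing linearizes
e.g. A, B, C: illegal at step 3, since C pop() → empty cannot apply there

6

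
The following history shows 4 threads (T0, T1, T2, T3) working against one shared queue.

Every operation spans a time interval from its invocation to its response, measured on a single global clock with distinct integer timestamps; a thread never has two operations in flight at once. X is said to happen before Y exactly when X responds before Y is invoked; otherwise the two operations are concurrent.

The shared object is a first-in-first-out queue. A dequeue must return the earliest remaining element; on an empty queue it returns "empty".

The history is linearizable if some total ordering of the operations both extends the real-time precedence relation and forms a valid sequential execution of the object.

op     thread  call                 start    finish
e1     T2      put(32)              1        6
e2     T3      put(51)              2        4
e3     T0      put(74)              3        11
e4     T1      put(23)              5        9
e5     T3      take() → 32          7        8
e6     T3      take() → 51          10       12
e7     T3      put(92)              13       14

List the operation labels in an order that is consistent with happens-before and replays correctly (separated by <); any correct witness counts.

step 1: e1 put(32) — queue <32>
step 2: e2 put(51) — queue <32,51>
step 3: e3 put(74) — queue <32,51,74>
step 4: e4 put(23) — queue <32,51,74,23>
step 5: e5 take() → 32 — queue <51,74,23>
step 6: e6 take() → 51 — queue <74,23>
step 7: e7 put(92) — queue <74,23,92>

e1 < e2 < e3 < e4 < e5 < e6 < e7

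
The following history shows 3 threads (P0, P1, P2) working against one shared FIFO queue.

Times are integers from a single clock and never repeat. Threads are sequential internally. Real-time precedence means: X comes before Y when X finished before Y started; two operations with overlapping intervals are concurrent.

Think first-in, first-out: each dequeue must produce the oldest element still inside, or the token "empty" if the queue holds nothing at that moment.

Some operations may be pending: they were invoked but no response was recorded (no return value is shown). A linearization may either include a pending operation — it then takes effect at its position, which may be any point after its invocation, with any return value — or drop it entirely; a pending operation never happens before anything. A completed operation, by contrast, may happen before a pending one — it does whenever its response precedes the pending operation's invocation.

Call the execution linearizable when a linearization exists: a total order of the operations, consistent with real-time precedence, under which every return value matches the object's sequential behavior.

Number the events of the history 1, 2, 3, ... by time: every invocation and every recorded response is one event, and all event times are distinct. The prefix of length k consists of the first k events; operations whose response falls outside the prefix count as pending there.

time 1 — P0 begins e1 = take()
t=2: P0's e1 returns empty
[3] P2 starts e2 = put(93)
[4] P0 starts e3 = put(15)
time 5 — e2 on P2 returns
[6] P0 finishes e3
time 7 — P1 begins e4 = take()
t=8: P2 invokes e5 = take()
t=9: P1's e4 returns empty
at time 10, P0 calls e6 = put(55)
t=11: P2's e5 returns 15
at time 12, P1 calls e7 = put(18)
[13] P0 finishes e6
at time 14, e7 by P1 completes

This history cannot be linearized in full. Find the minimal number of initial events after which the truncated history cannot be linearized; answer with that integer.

events 1..8 are linearizable, e.g. via e1, e2, e3:
step 1: e1 take() → empty — queue <>
step 2: e2 put(93) — queue <93>
step 3: e3 put(15) — queue <93,15>
with event 9 included (e4 responding at time 9), all real-time-consistent orders fail
every completion of the 1 pending operation (e5) was checked; none linearizes
for example e1, e2, e3, e4 (pending dropped) fails at step 4: e4 take() → empty is not legal there
for example e1, e3, e2, e4 (pending dropped) fails at step 4: e4 take() → empty is not legal there

9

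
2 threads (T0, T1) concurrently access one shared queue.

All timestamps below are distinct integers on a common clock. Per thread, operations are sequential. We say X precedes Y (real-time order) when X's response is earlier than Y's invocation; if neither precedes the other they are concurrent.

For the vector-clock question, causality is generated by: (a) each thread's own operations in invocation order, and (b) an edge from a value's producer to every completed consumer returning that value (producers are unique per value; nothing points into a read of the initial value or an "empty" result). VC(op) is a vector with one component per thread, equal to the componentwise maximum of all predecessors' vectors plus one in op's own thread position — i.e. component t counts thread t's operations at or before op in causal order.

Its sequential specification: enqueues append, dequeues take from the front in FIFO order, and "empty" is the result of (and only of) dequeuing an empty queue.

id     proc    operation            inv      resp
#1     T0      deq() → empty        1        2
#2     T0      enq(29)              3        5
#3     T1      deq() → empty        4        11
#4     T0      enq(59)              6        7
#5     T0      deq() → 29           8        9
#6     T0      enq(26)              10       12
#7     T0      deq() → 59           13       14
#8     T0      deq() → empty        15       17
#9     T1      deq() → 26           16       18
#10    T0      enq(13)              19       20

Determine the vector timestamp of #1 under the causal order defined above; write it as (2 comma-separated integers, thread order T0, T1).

(1, 0)

#3, invoked 4, has no incoming edges; only T1's bump applies → (0, 1)
#1, invoked 1, has no incoming edges; only T0's bump applies → (1, 0)
from VC(#1)=(1, 0), #2 (invoked 3) maxes components and bumps T0 → (2, 0)
from VC(#2)=(2, 0), #4 (invoked 6) maxes components and bumps T0 → (3, 0)
from VC(#2)=(2, 0), VC(#4)=(3, 0), #5 (invoked 8) maxes components and bumps T0 → (4, 0)
from VC(#5)=(4, 0), #6 (invoked 10) maxes components and bumps T0 → (5, 0)
from VC(#4)=(3, 0), VC(#6)=(5, 0), #7 (invoked 13) maxes components and bumps T0 → (6, 0)
from VC(#3)=(0, 1), VC(#6)=(5, 0), #9 (invoked 16) maxes components and bumps T1 → (5, 2)
from VC(#7)=(6, 0), #8 (invoked 15) maxes components and bumps T0 → (7, 0)
from VC(#8)=(7, 0), #10 (invoked 19) maxes components and bumps T0 → (8, 0)
target: VC(#1) = (1, 0)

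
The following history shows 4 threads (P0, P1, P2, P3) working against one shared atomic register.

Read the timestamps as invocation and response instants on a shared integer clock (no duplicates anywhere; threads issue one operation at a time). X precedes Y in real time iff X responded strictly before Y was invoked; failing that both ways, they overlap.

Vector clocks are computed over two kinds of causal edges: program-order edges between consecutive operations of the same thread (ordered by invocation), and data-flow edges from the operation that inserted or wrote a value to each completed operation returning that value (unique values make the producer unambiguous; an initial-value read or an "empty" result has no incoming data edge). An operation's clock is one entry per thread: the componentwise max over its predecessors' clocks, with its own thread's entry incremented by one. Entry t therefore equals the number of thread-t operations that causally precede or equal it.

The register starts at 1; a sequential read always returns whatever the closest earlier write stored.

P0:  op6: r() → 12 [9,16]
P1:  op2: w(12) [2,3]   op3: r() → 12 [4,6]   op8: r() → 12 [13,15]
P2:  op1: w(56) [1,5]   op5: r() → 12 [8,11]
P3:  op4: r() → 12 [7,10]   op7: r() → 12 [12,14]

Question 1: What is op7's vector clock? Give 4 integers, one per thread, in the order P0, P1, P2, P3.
Answer: (0, 1, 0, 2)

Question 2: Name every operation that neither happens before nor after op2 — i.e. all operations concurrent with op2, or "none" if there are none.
Answer: op1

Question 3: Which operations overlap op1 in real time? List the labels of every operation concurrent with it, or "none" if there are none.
Answer: op2, op3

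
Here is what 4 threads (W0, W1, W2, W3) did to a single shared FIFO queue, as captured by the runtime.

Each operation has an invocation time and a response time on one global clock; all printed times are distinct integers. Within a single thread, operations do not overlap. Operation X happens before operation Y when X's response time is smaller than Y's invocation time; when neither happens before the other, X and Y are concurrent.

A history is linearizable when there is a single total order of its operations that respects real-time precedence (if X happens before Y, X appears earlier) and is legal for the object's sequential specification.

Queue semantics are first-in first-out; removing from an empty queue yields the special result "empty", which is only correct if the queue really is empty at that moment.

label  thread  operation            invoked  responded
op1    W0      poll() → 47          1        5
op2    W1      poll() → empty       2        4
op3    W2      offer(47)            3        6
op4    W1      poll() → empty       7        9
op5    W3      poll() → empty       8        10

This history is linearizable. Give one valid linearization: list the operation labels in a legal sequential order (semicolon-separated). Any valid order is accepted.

op2; op3; op1; op4; op5

after step 1 (op2 poll() → empty): queue <>
after step 2 (op3 offer(47)): queue <47>
after step 3 (op1 poll() → 47): queue <>
after step 4 (op4 poll() → empty): queue <>
after step 5 (op5 poll() → empty): queue <>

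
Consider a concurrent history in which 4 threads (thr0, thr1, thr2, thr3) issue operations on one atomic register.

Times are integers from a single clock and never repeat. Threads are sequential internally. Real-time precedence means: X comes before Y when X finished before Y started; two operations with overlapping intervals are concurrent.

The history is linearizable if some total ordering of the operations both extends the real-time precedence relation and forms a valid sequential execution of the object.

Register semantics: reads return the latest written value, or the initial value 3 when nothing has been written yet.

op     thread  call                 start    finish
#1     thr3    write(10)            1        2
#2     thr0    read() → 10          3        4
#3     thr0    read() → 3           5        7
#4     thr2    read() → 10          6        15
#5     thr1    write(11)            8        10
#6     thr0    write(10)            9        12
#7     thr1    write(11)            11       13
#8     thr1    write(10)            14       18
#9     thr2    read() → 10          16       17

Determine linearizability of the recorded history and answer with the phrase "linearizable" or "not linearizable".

cut after 6 events: linearizable; cut after 7 events (#3 responds, time 7): not linearizable
the completed operations (3 total) allow one real-time order; the atomic register replay rejects it
every completion of the 1 pending operation (#4) was checked; none linearizes
take #1, #2, #3 (pending dropped): step 3 already fails, because #3 read() → 3 cannot occur there

not linearizable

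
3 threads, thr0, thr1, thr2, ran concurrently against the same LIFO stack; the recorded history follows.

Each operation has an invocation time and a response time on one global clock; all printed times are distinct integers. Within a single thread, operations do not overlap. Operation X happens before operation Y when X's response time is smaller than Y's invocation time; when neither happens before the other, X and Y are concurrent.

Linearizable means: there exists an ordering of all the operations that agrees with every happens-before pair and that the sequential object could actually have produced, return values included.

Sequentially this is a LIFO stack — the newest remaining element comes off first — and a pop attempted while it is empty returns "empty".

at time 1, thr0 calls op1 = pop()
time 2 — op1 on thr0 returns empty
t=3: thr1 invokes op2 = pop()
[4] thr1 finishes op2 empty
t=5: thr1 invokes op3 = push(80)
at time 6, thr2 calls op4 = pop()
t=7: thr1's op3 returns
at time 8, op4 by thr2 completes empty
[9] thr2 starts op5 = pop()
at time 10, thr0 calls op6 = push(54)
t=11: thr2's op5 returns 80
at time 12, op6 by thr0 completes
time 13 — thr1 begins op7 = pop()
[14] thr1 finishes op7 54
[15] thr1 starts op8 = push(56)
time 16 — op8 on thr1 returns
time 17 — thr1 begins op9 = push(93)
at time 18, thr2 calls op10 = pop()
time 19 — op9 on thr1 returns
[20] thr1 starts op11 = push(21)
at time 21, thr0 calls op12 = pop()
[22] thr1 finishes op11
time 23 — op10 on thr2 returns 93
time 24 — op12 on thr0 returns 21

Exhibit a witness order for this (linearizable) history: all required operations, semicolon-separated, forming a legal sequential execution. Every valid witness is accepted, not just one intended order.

op1; op2; op4; op3; op5; op6; op7; op8; op9; op10; op11; op12

step 1: op1 pop() → empty — stack <>
step 2: op2 pop() → empty — stack <>
step 3: op4 pop() → empty — stack <>
step 4: op3 push(80) — stack <80>
step 5: op5 pop() → 80 — stack <>
step 6: op6 push(54) — stack <54>
step 7: op7 pop() → 54 — stack <>
step 8: op8 push(56) — stack <56>
step 9: op9 push(93) — stack <56,93>
step 10: op10 pop() → 93 — stack <56>
step 11: op11 push(21) — stack <56,21>
step 12: op12 pop() → 21 — stack <56>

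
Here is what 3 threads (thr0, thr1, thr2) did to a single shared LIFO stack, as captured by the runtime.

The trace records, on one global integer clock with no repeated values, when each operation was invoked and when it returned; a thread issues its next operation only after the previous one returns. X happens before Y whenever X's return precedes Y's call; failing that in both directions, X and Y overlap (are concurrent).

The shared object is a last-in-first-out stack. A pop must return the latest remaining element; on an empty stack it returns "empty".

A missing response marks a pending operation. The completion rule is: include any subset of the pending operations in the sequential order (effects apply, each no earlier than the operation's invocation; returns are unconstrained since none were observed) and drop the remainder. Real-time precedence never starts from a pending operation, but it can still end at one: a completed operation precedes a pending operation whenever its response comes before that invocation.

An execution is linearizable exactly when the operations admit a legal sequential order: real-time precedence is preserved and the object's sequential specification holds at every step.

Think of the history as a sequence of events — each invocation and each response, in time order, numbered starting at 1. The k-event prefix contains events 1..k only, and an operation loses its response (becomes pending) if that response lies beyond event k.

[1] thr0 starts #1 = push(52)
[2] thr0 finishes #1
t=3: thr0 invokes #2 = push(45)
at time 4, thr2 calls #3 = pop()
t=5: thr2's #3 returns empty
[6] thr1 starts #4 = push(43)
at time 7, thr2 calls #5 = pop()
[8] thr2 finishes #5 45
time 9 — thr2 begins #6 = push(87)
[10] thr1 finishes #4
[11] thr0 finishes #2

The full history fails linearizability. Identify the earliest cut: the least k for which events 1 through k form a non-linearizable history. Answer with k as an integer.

5

events 1..4 are linearizable, e.g. via #1:
1. #1 push(52), leaving stack <52>
at event 5 (#3's time-5 response) nothing linearizes any more
include/drop combinations of the 1 pending operation (#2) were all tried; none helps
for example #1, #3 (pending dropped) fails at step 2: #3 pop() → empty is not legal there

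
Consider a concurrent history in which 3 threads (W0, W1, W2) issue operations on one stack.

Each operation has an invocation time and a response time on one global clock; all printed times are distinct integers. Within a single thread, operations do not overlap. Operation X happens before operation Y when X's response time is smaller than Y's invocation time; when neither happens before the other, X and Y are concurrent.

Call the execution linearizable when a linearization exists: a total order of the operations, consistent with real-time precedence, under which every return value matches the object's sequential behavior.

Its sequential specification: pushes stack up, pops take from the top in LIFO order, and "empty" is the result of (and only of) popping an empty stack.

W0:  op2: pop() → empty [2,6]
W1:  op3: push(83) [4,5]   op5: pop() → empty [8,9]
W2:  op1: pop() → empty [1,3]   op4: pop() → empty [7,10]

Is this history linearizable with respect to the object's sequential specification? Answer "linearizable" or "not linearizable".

not linearizable

events 1..9 are fine; event 10 — the response of op4 at time 10 — makes the prefix non-linearizable
checked exhaustively: 6 real-time-consistent orders of 5 completed operations, zero legal stack replays
take op1, op2, op3, op4, op5: step 4 already fails, because op4 pop() → empty cannot occur there
take op1, op2, op3, op5, op4: step 4 already fails, because op5 pop() → empty cannot occur there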